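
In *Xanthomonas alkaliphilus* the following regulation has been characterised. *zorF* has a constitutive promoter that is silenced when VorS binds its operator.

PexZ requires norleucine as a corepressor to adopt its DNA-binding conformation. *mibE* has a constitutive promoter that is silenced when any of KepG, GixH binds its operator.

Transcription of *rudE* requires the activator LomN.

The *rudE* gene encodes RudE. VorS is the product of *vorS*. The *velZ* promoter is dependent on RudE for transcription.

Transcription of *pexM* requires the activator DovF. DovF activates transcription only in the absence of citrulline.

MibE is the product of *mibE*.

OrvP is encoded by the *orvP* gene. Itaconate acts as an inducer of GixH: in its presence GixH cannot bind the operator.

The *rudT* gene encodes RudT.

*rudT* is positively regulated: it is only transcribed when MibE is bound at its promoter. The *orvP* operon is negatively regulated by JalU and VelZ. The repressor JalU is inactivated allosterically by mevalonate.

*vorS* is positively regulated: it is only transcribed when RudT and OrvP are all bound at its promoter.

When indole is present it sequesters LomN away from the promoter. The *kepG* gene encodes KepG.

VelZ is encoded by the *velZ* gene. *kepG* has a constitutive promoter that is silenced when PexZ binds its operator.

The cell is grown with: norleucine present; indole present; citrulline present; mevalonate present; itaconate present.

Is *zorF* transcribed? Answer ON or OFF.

Norleucine is present, so PexZ is active.
With repressor PexZ bound, *kepG* is not transcribed.
So KepG is not produced.
Itaconate is present, so GixH is inactive.
With no repressor bound, *mibE* is transcribed.
So MibE is produced and active.
No repressor is bound and MibE is active, so *rudT* is transcribed.
So RudT is produced and active.
Mevalonate is present, so JalU is inactive.
Indole is present, so LomN is inactive.
Required activator LomN is absent, so *rudE* is not transcribed.
So RudE is not produced.
Required activator RudE is absent, so *velZ* is not transcribed.
So VelZ is not produced.
With no repressor bound, *orvP* is transcribed.
So OrvP is produced and active.
No repressor is bound and RudT and OrvP are active, so *vorS* is transcribed.
So VorS is produced and active.
With repressor VorS bound, *zorF* is not transcribed.

OFF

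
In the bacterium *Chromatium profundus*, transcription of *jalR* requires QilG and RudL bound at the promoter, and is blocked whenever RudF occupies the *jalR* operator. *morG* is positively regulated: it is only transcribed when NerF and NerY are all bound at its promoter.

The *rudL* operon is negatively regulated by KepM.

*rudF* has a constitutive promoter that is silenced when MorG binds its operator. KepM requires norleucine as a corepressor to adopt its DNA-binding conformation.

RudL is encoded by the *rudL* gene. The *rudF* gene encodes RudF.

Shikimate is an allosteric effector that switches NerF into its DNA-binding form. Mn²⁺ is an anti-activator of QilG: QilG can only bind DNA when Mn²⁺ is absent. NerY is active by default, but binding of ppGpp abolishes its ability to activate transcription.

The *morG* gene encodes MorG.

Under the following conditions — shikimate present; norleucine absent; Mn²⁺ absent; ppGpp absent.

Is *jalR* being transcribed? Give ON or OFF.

Shikimate is present, so NerF is active.
ppGpp is absent, so NerY is active.
No repressor is bound and NerF and NerY are active, so *morG* is transcribed.
So MorG is produced and active.
With repressor MorG bound, *rudF* is not transcribed.
So RudF is not produced.
Mn²⁺ is absent, so QilG is active.
Norleucine is absent, so KepM is inactive.
With no repressor bound, *rudL* is transcribed.
So RudL is produced and active.
No repressor is bound and QilG and RudL are active, so *jalR* is transcribed.

ON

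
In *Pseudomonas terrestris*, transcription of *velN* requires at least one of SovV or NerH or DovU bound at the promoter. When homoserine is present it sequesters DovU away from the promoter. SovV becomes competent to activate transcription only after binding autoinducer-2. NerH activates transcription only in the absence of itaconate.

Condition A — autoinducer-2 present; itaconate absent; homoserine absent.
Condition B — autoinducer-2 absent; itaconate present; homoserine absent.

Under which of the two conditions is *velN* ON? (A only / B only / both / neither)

Condition A:
Autoinducer-2 is present, so SovV is active.
Itaconate is absent, so NerH is active.
Homoserine is absent, so DovU is active.
Activator SovV is present, so *velN* is transcribed.
→ *velN* is ON in A.
Condition B:
Autoinducer-2 is absent, so SovV is inactive.
Itaconate is present, so NerH is inactive.
Homoserine is absent, so DovU is active.
Activator DovU is present, so *velN* is transcribed.
→ *velN* is ON in B.

both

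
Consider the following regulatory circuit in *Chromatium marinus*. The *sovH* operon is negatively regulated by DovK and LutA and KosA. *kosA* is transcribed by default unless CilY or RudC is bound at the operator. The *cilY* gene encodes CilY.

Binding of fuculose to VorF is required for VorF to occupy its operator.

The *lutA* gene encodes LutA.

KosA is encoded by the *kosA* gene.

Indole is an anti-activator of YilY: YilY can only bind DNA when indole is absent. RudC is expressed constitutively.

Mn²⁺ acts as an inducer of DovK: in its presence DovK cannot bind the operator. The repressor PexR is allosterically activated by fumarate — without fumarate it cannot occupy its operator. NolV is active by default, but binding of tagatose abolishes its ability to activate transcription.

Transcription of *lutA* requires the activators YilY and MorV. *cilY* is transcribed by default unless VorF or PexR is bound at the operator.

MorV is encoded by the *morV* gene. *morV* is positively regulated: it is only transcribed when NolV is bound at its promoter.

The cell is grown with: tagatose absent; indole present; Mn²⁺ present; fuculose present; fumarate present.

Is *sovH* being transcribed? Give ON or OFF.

ON

Mn²⁺ is present, so DovK is inactive.
Indole is present, so YilY is inactive.
Tagatose is absent, so NolV is active.
No repressor is bound and NolV is active, so *morV* is transcribed.
So MorV is produced and active.
Required activator YilY is absent, so *lutA* is not transcribed.
So LutA is not produced.
Fuculose is present, so VorF is active.
Fumarate is present, so PexR is active.
With repressor VorF bound, *cilY* is not transcribed.
So CilY is not produced.
RudC is produced constitutively and is active.
With repressor RudC bound, *kosA* is not transcribed.
So KosA is not produced.
With no repressor bound, *sovH* is transcribed.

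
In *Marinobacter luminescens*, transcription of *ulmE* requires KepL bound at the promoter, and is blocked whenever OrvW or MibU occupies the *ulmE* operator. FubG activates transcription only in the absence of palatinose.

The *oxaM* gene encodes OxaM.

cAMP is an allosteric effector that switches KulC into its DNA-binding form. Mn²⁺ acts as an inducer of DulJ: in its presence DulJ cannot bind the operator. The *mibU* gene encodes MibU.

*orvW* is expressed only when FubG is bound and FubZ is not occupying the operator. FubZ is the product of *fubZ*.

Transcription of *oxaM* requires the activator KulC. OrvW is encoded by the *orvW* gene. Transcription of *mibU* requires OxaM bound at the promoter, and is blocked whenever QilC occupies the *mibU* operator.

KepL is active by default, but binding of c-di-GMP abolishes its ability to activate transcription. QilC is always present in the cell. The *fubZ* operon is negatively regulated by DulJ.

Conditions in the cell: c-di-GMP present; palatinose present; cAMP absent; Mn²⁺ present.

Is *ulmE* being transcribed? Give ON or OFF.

OFF

Palatinose is present, so FubG is inactive.
Mn²⁺ is present, so DulJ is inactive.
With no repressor bound, *fubZ* is transcribed.
So FubZ is produced and active.
With repressor FubZ bound, *orvW* is not transcribed.
So OrvW is not produced.
cAMP is absent, so KulC is inactive.
Required activator KulC is absent, so *oxaM* is not transcribed.
So OxaM is not produced.
QilC is produced constitutively and is active.
With repressor QilC bound, *mibU* is not transcribed.
So MibU is not produced.
c-di-GMP is present, so KepL is inactive.
Required activator KepL is absent, so *ulmE* is not transcribed.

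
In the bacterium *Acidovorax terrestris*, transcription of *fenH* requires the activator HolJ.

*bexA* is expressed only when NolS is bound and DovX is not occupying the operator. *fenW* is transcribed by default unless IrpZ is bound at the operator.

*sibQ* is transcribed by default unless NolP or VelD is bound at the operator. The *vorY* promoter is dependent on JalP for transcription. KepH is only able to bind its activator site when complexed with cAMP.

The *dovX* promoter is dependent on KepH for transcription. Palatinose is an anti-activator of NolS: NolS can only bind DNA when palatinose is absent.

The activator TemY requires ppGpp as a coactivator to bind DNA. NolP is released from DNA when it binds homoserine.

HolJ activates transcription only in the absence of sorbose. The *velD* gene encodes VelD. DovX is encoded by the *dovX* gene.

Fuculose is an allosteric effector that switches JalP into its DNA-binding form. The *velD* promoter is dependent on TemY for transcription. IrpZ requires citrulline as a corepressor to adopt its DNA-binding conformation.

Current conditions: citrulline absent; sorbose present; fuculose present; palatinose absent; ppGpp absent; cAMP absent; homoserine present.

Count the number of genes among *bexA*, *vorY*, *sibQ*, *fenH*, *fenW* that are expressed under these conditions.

cAMP is absent, so KepH is inactive.
Required activator KepH is absent, so *dovX* is not transcribed.
So DovX is not produced.
Palatinose is absent, so NolS is active.
No repressor is bound and NolS is active, so *bexA* is transcribed.
→ *bexA* is ON.
Fuculose is present, so JalP is active.
No repressor is bound and JalP is active, so *vorY* is transcribed.
→ *vorY* is ON.
Homoserine is present, so NolP is inactive.
ppGpp is absent, so TemY is inactive.
Required activator TemY is absent, so *velD* is not transcribed.
So VelD is not produced.
With no repressor bound, *sibQ* is transcribed.
→ *sibQ* is ON.
Sorbose is present, so HolJ is inactive.
Required activator HolJ is absent, so *fenH* is not transcribed.
→ *fenH* is OFF.
Citrulline is absent, so IrpZ is inactive.
With no repressor bound, *fenW* is transcribed.
→ *fenW* is ON.
4 of the 5 genes are transcribed.

4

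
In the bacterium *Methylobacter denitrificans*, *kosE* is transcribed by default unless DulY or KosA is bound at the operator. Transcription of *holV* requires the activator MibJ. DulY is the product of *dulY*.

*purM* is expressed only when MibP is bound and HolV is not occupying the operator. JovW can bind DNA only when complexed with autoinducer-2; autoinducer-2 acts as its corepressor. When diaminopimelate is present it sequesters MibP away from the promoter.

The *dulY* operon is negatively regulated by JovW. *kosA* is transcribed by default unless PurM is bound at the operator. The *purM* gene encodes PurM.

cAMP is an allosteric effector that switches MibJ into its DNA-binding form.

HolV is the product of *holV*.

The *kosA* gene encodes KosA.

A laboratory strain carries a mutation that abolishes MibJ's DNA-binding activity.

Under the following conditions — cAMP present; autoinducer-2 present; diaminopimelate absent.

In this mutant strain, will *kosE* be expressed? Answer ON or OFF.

ON

Autoinducer-2 is present, so JovW is active.
With repressor JovW bound, *dulY* is not transcribed.
So DulY is not produced.
MibJ is non-functional in this strain, so it has no effect.
Required activator MibJ is absent, so *holV* is not transcribed.
So HolV is not produced.
Diaminopimelate is absent, so MibP is active.
No repressor is bound and MibP is active, so *purM* is transcribed.
So PurM is produced and active.
With repressor PurM bound, *kosA* is not transcribed.
So KosA is not produced.
With no repressor bound, *kosE* is transcribed.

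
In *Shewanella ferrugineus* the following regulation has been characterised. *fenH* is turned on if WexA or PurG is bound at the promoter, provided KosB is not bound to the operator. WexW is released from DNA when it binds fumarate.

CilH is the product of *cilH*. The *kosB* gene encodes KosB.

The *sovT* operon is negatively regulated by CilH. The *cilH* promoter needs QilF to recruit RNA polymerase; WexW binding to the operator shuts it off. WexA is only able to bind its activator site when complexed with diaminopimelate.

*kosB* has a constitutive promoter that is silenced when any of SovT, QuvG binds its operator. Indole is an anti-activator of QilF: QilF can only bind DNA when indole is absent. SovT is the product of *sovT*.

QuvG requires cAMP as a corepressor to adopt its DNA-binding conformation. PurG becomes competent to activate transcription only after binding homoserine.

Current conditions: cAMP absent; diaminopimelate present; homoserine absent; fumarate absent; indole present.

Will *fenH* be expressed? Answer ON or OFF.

ON

Diaminopimelate is present, so WexA is active.
Homoserine is absent, so PurG is inactive.
Fumarate is absent, so WexW is active.
Indole is present, so QilF is inactive.
With repressor WexW bound, *cilH* is not transcribed.
So CilH is not produced.
With no repressor bound, *sovT* is transcribed.
So SovT is produced and active.
cAMP is absent, so QuvG is inactive.
With repressor SovT bound, *kosB* is not transcribed.
So KosB is not produced.
Activator WexA is present, so *fenH* is transcribed.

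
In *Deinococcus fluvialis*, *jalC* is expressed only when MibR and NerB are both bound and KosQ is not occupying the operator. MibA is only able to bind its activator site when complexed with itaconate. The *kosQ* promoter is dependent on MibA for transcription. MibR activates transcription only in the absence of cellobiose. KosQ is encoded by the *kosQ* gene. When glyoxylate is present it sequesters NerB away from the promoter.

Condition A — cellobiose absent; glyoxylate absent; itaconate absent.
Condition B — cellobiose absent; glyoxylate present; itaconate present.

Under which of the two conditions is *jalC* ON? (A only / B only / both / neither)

Condition A:
Cellobiose is absent, so MibR is active.
Glyoxylate is absent, so NerB is active.
Itaconate is absent, so MibA is inactive.
Required activator MibA is absent, so *kosQ* is not transcribed.
So KosQ is not produced.
No repressor is bound and MibR and NerB are active, so *jalC* is transcribed.
→ *jalC* is ON in A.
Condition B:
Cellobiose is absent, so MibR is active.
Glyoxylate is present, so NerB is inactive.
Itaconate is present, so MibA is active.
No repressor is bound and MibA is active, so *kosQ* is transcribed.
So KosQ is produced and active.
With repressor KosQ bound, *jalC* is not transcribed.
→ *jalC* is OFF in B.

A only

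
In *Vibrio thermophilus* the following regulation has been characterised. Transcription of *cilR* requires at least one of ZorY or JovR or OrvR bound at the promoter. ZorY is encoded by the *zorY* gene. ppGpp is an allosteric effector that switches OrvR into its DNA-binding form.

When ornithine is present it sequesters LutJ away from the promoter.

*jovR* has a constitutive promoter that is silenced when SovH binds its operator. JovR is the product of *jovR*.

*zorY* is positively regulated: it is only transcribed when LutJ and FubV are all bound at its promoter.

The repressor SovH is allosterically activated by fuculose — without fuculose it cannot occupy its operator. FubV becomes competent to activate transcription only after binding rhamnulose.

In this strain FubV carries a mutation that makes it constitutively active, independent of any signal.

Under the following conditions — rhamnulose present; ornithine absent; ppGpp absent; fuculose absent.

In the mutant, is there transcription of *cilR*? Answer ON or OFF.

ON

Ornithine is absent, so LutJ is active.
FubV is constitutively active in this strain.
No repressor is bound and LutJ and FubV are active, so *zorY* is transcribed.
So ZorY is produced and active.
Fuculose is absent, so SovH is inactive.
With no repressor bound, *jovR* is transcribed.
So JovR is produced and active.
ppGpp is absent, so OrvR is inactive.
Activator ZorY is present, so *cilR* is transcribed.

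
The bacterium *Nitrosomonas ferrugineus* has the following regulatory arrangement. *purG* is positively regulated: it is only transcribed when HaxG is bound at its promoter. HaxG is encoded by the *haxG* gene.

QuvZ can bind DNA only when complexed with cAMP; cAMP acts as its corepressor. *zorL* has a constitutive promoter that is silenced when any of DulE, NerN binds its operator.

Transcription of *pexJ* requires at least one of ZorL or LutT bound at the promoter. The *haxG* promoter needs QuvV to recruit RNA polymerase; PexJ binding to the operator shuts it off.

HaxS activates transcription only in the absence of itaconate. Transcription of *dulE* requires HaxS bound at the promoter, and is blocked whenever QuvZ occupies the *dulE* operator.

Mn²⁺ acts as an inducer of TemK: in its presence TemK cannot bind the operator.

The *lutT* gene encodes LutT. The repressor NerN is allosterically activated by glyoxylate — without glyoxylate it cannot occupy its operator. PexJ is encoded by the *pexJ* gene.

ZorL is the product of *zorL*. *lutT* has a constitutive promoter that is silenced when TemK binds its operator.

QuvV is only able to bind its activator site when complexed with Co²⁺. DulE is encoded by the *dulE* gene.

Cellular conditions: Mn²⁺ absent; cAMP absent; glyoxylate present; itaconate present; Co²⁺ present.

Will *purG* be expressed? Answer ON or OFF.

ON

Itaconate is present, so HaxS is inactive.
cAMP is absent, so QuvZ is inactive.
Required activator HaxS is absent, so *dulE* is not transcribed.
So DulE is not produced.
Glyoxylate is present, so NerN is active.
With repressor NerN bound, *zorL* is not transcribed.
So ZorL is not produced.
Mn²⁺ is absent, so TemK is active.
With repressor TemK bound, *lutT* is not transcribed.
So LutT is not produced.
No activator is available at the *pexJ* promoter, so *pexJ* is not transcribed.
So PexJ is not produced.
Co²⁺ is present, so QuvV is active.
No repressor is bound and QuvV is active, so *haxG* is transcribed.
So HaxG is produced and active.
No repressor is bound and HaxG is active, so *purG* is transcribed.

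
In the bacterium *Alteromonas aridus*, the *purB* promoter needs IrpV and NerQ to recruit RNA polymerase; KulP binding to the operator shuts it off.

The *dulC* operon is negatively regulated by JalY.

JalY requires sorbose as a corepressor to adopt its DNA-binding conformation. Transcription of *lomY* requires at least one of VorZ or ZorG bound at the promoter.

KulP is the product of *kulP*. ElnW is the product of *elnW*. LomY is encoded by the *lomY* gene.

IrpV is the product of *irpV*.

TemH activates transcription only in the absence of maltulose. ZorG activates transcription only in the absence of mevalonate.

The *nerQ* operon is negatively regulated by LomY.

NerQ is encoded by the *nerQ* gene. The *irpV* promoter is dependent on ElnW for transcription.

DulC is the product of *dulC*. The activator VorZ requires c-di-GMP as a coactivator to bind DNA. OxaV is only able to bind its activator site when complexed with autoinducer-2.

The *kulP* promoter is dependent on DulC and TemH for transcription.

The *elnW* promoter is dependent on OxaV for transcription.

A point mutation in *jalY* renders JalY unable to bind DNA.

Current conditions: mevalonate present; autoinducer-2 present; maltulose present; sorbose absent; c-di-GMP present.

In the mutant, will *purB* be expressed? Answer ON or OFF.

OFF

Autoinducer-2 is present, so OxaV is active.
No repressor is bound and OxaV is active, so *elnW* is transcribed.
So ElnW is produced and active.
No repressor is bound and ElnW is active, so *irpV* is transcribed.
So IrpV is produced and active.
JalY is non-functional in this strain, so it has no effect.
With no repressor bound, *dulC* is transcribed.
So DulC is produced and active.
Maltulose is present, so TemH is inactive.
Required activator TemH is absent, so *kulP* is not transcribed.
So KulP is not produced.
c-di-GMP is present, so VorZ is active.
Mevalonate is present, so ZorG is inactive.
Activator VorZ is present, so *lomY* is transcribed.
So LomY is produced and active.
With repressor LomY bound, *nerQ* is not transcribed.
So NerQ is not produced.
Required activator NerQ is absent, so *purB* is not transcribed.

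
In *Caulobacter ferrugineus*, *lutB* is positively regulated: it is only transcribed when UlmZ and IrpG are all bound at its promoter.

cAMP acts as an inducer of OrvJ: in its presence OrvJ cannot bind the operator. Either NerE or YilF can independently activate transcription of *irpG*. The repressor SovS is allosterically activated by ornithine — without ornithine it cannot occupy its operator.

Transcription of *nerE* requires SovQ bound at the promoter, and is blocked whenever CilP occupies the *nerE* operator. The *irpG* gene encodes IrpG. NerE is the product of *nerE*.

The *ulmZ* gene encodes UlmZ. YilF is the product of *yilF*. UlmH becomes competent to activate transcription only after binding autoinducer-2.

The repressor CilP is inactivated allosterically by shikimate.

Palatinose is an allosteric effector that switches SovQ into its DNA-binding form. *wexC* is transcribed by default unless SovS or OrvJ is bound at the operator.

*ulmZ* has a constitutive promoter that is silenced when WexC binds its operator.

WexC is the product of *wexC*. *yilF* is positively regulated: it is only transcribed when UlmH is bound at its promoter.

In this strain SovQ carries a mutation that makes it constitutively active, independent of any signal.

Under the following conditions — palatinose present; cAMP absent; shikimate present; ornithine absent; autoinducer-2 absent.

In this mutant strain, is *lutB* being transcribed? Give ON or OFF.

Ornithine is absent, so SovS is inactive.
cAMP is absent, so OrvJ is active.
With repressor OrvJ bound, *wexC* is not transcribed.
So WexC is not produced.
With no repressor bound, *ulmZ* is transcribed.
So UlmZ is produced and active.
Shikimate is present, so CilP is inactive.
SovQ is constitutively active in this strain.
No repressor is bound and SovQ is active, so *nerE* is transcribed.
So NerE is produced and active.
Autoinducer-2 is absent, so UlmH is inactive.
Required activator UlmH is absent, so *yilF* is not transcribed.
So YilF is not produced.
Activator NerE is present, so *irpG* is transcribed.
So IrpG is produced and active.
No repressor is bound and UlmZ and IrpG are active, so *lutB* is transcribed.

ON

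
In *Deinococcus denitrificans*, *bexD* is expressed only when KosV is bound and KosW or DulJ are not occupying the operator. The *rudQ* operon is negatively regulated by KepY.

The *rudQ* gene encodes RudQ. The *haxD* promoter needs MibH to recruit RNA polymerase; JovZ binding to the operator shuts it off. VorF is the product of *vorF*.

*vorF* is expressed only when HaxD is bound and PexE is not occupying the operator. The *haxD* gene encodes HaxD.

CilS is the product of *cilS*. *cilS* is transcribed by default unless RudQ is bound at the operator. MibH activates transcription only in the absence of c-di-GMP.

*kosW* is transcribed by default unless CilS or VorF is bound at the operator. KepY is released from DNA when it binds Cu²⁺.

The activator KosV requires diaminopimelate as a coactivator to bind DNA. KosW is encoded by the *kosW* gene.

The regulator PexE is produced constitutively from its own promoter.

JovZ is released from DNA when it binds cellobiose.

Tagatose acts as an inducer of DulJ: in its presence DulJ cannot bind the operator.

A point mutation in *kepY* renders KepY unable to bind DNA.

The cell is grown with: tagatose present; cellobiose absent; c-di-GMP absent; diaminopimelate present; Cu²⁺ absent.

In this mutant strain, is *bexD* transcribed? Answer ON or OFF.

KepY is non-functional in this strain, so it has no effect.
With no repressor bound, *rudQ* is transcribed.
So RudQ is produced and active.
With repressor RudQ bound, *cilS* is not transcribed.
So CilS is not produced.
PexE is produced constitutively and is active.
Cellobiose is absent, so JovZ is active.
c-di-GMP is absent, so MibH is active.
With repressor JovZ bound, *haxD* is not transcribed.
So HaxD is not produced.
With repressor PexE bound, *vorF* is not transcribed.
So VorF is not produced.
With no repressor bound, *kosW* is transcribed.
So KosW is produced and active.
Tagatose is present, so DulJ is inactive.
Diaminopimelate is present, so KosV is active.
With repressor KosW bound, *bexD* is not transcribed.

OFF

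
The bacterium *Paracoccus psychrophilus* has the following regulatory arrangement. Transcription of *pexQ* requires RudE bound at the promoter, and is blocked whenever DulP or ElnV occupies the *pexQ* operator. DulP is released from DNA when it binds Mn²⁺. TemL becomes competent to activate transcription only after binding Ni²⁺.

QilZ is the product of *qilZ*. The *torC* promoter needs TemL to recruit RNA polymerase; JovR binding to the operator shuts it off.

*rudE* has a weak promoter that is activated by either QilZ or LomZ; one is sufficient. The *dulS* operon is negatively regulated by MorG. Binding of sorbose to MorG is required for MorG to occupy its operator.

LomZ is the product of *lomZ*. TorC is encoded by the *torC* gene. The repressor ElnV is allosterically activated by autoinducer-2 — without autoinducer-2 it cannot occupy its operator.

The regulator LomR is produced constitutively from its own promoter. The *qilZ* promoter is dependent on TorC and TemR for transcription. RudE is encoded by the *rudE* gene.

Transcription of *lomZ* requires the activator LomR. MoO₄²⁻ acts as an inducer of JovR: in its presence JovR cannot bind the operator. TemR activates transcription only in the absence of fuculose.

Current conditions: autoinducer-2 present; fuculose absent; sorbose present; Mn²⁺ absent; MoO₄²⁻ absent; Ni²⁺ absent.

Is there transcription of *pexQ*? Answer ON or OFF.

OFF

Ni²⁺ is absent, so TemL is inactive.
MoO₄²⁻ is absent, so JovR is active.
With repressor JovR bound, *torC* is not transcribed.
So TorC is not produced.
Fuculose is absent, so TemR is active.
Required activator TorC is absent, so *qilZ* is not transcribed.
So QilZ is not produced.
LomR is produced constitutively and is active.
No repressor is bound and LomR is active, so *lomZ* is transcribed.
So LomZ is produced and active.
Activator LomZ is present, so *rudE* is transcribed.
So RudE is produced and active.
Mn²⁺ is absent, so DulP is active.
Autoinducer-2 is present, so ElnV is active.
With repressor DulP bound, *pexQ* is not transcribed.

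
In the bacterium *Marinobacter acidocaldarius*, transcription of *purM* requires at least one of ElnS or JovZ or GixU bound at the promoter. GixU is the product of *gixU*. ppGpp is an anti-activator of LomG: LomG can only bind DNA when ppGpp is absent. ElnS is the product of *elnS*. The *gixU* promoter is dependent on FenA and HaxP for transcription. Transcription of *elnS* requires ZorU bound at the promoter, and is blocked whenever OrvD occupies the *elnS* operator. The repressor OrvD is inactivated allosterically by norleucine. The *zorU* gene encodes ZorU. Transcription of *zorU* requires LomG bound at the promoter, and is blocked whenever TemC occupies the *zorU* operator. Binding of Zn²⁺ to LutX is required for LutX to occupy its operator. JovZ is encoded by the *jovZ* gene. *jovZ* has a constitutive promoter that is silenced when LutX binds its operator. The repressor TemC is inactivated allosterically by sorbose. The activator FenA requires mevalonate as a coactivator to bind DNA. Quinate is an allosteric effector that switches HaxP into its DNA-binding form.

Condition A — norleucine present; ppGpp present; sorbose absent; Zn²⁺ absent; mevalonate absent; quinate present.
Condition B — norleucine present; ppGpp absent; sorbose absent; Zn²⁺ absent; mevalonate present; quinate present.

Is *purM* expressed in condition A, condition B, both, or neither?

both

Condition A:
Norleucine is present, so OrvD is inactive.
ppGpp is present, so LomG is inactive.
Sorbose is absent, so TemC is active.
With repressor TemC bound, *zorU* is not transcribed.
So ZorU is not produced.
Required activator ZorU is absent, so *elnS* is not transcribed.
So ElnS is not produced.
Zn²⁺ is absent, so LutX is inactive.
With no repressor bound, *jovZ* is transcribed.
So JovZ is produced and active.
Mevalonate is absent, so FenA is inactive.
Quinate is present, so HaxP is active.
Required activator FenA is absent, so *gixU* is not transcribed.
So GixU is not produced.
Activator JovZ is present, so *purM* is transcribed.
→ *purM* is ON in A.
Condition B:
Norleucine is present, so OrvD is inactive.
ppGpp is absent, so LomG is active.
Sorbose is absent, so TemC is active.
With repressor TemC bound, *zorU* is not transcribed.
So ZorU is not produced.
Required activator ZorU is absent, so *elnS* is not transcribed.
So ElnS is not produced.
Zn²⁺ is absent, so LutX is inactive.
With no repressor bound, *jovZ* is transcribed.
So JovZ is produced and active.
Mevalonate is present, so FenA is active.
Quinate is present, so HaxP is active.
No repressor is bound and FenA and HaxP are active, so *gixU* is transcribed.
So GixU is produced and active.
Activator JovZ is present, so *purM* is transcribed.
→ *purM* is ON in B.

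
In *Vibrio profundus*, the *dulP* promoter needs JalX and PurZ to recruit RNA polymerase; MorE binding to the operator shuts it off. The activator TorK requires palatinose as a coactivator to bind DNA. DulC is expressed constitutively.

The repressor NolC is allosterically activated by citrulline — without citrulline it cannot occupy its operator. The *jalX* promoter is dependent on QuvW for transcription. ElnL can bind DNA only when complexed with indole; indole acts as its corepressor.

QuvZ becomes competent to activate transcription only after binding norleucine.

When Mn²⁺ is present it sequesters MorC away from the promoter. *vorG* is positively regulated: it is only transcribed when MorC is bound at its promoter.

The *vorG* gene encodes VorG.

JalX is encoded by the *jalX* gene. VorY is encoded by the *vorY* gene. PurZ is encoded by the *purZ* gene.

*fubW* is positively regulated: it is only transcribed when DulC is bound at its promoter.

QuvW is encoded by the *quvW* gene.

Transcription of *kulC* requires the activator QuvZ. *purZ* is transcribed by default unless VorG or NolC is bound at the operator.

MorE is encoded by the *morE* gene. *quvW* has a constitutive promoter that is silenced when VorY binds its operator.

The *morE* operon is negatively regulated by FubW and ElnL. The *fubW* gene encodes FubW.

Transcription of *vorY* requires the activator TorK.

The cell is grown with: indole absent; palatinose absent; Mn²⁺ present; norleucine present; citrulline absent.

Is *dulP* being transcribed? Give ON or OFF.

ON

Palatinose is absent, so TorK is inactive.
Required activator TorK is absent, so *vorY* is not transcribed.
So VorY is not produced.
With no repressor bound, *quvW* is transcribed.
So QuvW is produced and active.
No repressor is bound and QuvW is active, so *jalX* is transcribed.
So JalX is produced and active.
DulC is produced constitutively and is active.
No repressor is bound and DulC is active, so *fubW* is transcribed.
So FubW is produced and active.
Indole is absent, so ElnL is inactive.
With repressor FubW bound, *morE* is not transcribed.
So MorE is not produced.
Mn²⁺ is present, so MorC is inactive.
Required activator MorC is absent, so *vorG* is not transcribed.
So VorG is not produced.
Citrulline is absent, so NolC is inactive.
With no repressor bound, *purZ* is transcribed.
So PurZ is produced and active.
No repressor is bound and JalX and PurZ are active, so *dulP* is transcribed.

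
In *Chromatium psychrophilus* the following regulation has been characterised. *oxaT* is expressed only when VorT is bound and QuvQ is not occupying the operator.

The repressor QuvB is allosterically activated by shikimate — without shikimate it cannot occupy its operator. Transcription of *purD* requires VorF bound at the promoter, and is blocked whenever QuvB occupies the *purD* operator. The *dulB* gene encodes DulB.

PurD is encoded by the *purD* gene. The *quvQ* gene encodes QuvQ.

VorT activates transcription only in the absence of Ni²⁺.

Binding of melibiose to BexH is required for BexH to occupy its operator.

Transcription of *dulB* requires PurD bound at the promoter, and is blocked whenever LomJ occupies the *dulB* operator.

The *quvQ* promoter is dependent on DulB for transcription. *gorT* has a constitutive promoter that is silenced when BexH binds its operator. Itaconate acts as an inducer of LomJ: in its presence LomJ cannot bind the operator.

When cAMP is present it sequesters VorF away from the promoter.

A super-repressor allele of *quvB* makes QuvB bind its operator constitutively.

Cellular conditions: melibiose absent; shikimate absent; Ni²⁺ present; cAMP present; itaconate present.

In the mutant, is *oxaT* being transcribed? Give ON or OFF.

Ni²⁺ is present, so VorT is inactive.
Itaconate is present, so LomJ is inactive.
cAMP is present, so VorF is inactive.
QuvB is constitutively active in this strain.
With repressor QuvB bound, *purD* is not transcribed.
So PurD is not produced.
Required activator PurD is absent, so *dulB* is not transcribed.
So DulB is not produced.
Required activator DulB is absent, so *quvQ* is not transcribed.
So QuvQ is not produced.
Required activator VorT is absent, so *oxaT* is not transcribed.

OFF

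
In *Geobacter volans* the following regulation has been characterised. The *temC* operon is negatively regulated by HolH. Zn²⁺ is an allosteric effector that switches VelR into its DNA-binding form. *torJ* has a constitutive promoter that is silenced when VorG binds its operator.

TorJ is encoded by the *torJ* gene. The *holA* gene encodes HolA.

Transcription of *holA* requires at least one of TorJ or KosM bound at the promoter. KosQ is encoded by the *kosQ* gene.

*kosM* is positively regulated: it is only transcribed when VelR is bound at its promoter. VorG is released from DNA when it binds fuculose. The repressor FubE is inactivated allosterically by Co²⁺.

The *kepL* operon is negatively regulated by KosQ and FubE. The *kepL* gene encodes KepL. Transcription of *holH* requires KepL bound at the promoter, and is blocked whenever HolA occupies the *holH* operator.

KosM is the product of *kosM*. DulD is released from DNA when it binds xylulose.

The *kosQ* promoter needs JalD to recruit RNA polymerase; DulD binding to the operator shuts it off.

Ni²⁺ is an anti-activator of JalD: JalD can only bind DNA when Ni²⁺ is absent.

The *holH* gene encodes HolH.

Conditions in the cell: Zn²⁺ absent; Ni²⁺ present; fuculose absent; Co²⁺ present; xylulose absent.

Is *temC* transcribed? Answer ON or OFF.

OFF

Xylulose is absent, so DulD is active.
Ni²⁺ is present, so JalD is inactive.
With repressor DulD bound, *kosQ* is not transcribed.
So KosQ is not produced.
Co²⁺ is present, so FubE is inactive.
With no repressor bound, *kepL* is transcribed.
So KepL is produced and active.
Fuculose is absent, so VorG is active.
With repressor VorG bound, *torJ* is not transcribed.
So TorJ is not produced.
Zn²⁺ is absent, so VelR is inactive.
Required activator VelR is absent, so *kosM* is not transcribed.
So KosM is not produced.
No activator is available at the *holA* promoter, so *holA* is not transcribed.
So HolA is not produced.
No repressor is bound and KepL is active, so *holH* is transcribed.
So HolH is produced and active.
With repressor HolH bound, *temC* is not transcribed.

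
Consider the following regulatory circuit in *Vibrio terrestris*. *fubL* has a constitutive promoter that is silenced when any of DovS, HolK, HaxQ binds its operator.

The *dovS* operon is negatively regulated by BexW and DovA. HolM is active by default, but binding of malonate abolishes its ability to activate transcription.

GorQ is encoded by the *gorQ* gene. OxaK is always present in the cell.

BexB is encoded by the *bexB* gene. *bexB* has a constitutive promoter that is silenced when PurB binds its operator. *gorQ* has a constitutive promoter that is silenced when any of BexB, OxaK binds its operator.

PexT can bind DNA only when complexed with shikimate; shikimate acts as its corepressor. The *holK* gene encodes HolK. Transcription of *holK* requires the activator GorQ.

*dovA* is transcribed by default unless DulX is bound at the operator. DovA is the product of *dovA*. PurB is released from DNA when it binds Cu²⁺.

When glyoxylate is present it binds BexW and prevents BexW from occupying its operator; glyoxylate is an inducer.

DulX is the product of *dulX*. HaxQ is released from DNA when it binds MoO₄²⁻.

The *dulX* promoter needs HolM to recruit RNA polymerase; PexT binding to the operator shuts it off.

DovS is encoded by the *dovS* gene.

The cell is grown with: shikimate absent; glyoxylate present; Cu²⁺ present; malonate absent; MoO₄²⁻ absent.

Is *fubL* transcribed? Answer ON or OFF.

OFF

Glyoxylate is present, so BexW is inactive.
Shikimate is absent, so PexT is inactive.
Malonate is absent, so HolM is active.
No repressor is bound and HolM is active, so *dulX* is transcribed.
So DulX is produced and active.
With repressor DulX bound, *dovA* is not transcribed.
So DovA is not produced.
With no repressor bound, *dovS* is transcribed.
So DovS is produced and active.
Cu²⁺ is present, so PurB is inactive.
With no repressor bound, *bexB* is transcribed.
So BexB is produced and active.
OxaK is produced constitutively and is active.
With repressor BexB bound, *gorQ* is not transcribed.
So GorQ is not produced.
Required activator GorQ is absent, so *holK* is not transcribed.
So HolK is not produced.
MoO₄²⁻ is absent, so HaxQ is active.
With repressor DovS bound, *fubL* is not transcribed.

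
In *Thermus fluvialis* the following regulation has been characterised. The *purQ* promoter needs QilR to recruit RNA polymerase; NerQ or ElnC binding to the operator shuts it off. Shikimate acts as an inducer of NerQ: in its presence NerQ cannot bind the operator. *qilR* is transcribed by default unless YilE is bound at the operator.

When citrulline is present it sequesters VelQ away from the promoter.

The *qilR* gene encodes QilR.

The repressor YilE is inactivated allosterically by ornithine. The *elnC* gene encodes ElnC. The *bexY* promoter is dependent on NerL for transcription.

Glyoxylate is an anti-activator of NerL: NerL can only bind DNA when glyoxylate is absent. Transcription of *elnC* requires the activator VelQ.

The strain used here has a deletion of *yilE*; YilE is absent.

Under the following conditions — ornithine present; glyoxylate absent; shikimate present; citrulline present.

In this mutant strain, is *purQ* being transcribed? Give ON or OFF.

ON

Shikimate is present, so NerQ is inactive.
YilE is non-functional in this strain, so it has no effect.
With no repressor bound, *qilR* is transcribed.
So QilR is produced and active.
Citrulline is present, so VelQ is inactive.
Required activator VelQ is absent, so *elnC* is not transcribed.
So ElnC is not produced.
No repressor is bound and QilR is active, so *purQ* is transcribed.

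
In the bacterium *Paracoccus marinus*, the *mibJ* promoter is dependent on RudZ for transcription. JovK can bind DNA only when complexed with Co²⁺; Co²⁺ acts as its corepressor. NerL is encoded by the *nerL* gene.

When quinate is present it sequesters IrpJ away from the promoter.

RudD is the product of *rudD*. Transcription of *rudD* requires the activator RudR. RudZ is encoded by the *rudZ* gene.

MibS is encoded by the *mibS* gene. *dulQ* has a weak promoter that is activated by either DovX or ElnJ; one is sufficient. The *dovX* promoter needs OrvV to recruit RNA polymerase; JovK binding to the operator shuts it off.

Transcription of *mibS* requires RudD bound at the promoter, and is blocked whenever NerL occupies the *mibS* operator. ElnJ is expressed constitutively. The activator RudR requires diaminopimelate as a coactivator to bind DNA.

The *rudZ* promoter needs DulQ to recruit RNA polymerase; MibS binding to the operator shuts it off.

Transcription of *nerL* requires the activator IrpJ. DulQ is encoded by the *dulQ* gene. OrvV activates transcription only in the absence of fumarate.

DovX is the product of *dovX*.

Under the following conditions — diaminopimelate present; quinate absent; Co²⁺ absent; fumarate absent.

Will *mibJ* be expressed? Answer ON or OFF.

Co²⁺ is absent, so JovK is inactive.
Fumarate is absent, so OrvV is active.
No repressor is bound and OrvV is active, so *dovX* is transcribed.
So DovX is produced and active.
ElnJ is produced constitutively and is active.
Activator DovX is present, so *dulQ* is transcribed.
So DulQ is produced and active.
Diaminopimelate is present, so RudR is active.
No repressor is bound and RudR is active, so *rudD* is transcribed.
So RudD is produced and active.
Quinate is absent, so IrpJ is active.
No repressor is bound and IrpJ is active, so *nerL* is transcribed.
So NerL is produced and active.
With repressor NerL bound, *mibS* is not transcribed.
So MibS is not produced.
No repressor is bound and DulQ is active, so *rudZ* is transcribed.
So RudZ is produced and active.
No repressor is bound and RudZ is active, so *mibJ* is transcribed.

ON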